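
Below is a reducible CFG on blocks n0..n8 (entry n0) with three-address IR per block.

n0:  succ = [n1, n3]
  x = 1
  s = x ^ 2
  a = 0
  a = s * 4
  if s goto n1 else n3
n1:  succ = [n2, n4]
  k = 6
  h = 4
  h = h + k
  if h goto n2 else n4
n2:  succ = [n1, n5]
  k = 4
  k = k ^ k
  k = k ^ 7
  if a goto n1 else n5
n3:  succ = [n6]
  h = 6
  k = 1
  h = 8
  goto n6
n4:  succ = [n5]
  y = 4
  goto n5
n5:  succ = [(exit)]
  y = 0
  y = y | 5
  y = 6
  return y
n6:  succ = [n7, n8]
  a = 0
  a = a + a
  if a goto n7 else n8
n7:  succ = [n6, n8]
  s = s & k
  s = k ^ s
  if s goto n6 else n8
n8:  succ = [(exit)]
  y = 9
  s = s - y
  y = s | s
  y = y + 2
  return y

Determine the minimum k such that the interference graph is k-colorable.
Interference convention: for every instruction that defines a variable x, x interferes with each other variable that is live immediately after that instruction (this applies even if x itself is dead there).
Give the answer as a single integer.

def/use:
  n0: {a,s,x} / ∅
  n1: {h,k} / ∅
  n2: {k} / {a}
  n3: {h,k} / ∅
  n4: {y} / ∅
  n5: {y} / ∅
  n6: {a} / ∅
  n7: {s} / {k,s}
  n8: {s,y} / {s}

Liveness:
  n0: in=∅ out={a,s}
  n1: in={a} out={a}
  n2: in={a} out={a}
  n3: in={s} out={k,s}
  n4: in=∅ out=∅
  n5: in=∅ out=∅
  n6: in={k,s} out={k,s}
  n7: in={k,s} out={k,s}
  n8: in={s} out=∅

Interfere edges:
  a: {h,k,s}
  h: {a,k,s}
  k: {a,h,s}
  s: {a,h,k,y}
  x: ∅
  y: {s}

Registers:
  lower bound: {a,h,k,s} mutually conflict ⇒ χ ≥ 4
  4-colouring: R0={s,x}  R1={a,y}  R2={h}  R3={k}
  χ = 4

Answer: 4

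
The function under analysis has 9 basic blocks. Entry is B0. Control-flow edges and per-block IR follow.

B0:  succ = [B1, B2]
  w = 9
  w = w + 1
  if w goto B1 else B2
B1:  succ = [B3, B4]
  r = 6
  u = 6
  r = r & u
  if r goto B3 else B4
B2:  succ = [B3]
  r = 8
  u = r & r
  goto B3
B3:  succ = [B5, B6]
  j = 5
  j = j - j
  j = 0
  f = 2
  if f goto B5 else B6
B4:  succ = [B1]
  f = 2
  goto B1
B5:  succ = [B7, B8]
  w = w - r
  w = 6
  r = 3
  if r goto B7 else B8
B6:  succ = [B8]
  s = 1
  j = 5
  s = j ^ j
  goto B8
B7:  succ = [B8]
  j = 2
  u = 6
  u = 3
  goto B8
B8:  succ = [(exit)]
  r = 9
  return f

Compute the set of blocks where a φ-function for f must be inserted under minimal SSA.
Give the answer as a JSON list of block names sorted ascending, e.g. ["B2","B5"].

idom tree: B1←B0 B2←B0 B3←B0 B4←B1 B5←B3 B6←B3 B7←B5 B8←B3
Dom at joins:
  B1: preds {B0,B4}: {B0} ∩ {B0,B1,B4} = {B0}; idom=B0
  B3: preds {B1,B2}: {B0,B1} ∩ {B0,B2} = {B0}; idom=B0
  B8: preds {B5,B6,B7}: {B0,B3,B5} ∩ {B0,B3,B6} ∩ {B0,B3,B5,B7} = {B0,B3}; idom=B3

DF walk-up:
  join B1 pred B0: · stop@B0
  join B1 pred B4: B4→B1 stop@B0
  join B3 pred B1: B1 stop@B0
  join B3 pred B2: B2 stop@B0
  join B8 pred B5: B5 stop@B3
  join B8 pred B6: B6 stop@B3
  join B8 pred B7: B7→B5 stop@B3
  B0: DF=∅
  B1: DF={B1,B3}
  B2: DF={B3}
  B3: DF=∅
  B4: DF={B1}
  B5: DF={B8}
  B6: DF={B8}
  B7: DF={B8}
  B8: DF=∅

φ for f: defs {B3,B4}
  DF⁺ = {B1,B3}

Answer: ["B1", "B3"]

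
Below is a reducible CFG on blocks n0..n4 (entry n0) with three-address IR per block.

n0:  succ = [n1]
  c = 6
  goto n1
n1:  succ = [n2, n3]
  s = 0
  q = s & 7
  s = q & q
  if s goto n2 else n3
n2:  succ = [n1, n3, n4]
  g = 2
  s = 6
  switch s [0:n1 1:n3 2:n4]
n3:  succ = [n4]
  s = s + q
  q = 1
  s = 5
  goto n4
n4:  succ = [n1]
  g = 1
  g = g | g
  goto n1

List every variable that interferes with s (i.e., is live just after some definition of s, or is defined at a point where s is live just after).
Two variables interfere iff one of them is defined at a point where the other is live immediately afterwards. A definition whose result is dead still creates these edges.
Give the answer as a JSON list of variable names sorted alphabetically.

Answer: ["q"]

Derivation:
Per-block:
  n0 def {c} use ∅
  n1 def {q,s} use ∅
  n2 def {g,s} use ∅
  n3 def {q,s} use {q,s}
  n4 def {g} use ∅

Live sets:
  live n0: ∅→∅
  live n1: ∅→{q,s}
  live n2: {q}→{q,s}
  live n3: {q,s}→∅
  live n4: ∅→∅

Conflict graph:
  c — ∅
  g — {q}
  q — {g,s}
  s — {q}

N(s) = ["q"]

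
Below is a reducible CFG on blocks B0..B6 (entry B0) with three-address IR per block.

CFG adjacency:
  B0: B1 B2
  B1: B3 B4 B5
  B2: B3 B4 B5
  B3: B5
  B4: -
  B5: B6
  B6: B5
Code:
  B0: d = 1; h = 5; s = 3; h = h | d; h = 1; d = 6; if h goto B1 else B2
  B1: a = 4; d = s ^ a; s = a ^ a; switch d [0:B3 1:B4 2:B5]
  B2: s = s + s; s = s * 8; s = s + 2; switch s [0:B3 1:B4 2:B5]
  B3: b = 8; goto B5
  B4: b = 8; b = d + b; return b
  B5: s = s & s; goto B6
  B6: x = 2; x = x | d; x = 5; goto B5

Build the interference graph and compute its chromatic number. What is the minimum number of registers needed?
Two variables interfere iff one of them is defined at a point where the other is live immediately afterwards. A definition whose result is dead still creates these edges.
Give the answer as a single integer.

Block summaries:
  B0 def {d,h,s} use ∅
  B1 def {a,d,s} use {s}
  B2 def {s} use {s}
  B3 def {b} use ∅
  B4 def {b} use {d}
  B5 def {s} use {s}
  B6 def {x} use {d}

Liveness:
  B0: in=∅ out={d,s}
  B1: in={s} out={d,s}
  B2: in={d,s} out={d,s}
  B3: in={d,s} out={d,s}
  B4: in={d} out=∅
  B5: in={d,s} out={d,s}
  B6: in={d,s} out={d,s}

Conflict graph:
  a — {d,s}
  b — {d,s}
  d — {a,b,h,s,x}
  h — {d,s}
  s — {a,b,d,h,x}
  x — {d,s}

Registers:
  clique {a,d,s} ⇒ need ≥ 3
  3-colouring: R0={d}  R1={s}  R2={a,b,h,x}
  χ = 3

Answer: 3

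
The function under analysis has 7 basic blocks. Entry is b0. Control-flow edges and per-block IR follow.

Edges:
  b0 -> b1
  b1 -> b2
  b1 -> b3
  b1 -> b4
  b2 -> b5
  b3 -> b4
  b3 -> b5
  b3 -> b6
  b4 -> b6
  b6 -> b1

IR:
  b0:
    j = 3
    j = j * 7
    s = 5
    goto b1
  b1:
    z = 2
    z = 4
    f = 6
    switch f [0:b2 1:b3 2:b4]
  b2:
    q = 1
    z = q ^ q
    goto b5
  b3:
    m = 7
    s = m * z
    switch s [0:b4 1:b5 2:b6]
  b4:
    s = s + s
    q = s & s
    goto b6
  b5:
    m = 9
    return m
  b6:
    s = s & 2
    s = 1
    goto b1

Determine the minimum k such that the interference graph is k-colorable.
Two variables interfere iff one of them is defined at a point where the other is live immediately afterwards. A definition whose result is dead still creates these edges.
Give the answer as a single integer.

Answer: 3

Analysis:
Per-block:
  b0: def={j,s} ue=∅
  b1: def={f,z} ue=∅
  b2: def={q,z} ue=∅
  b3: def={m,s} ue={z}
  b4: def={q,s} ue={s}
  b5: def={m} ue=∅
  b6: def={s} ue={s}

Live sets:
  live b0: ∅→{s}
  live b1: {s}→{s,z}
  live b2: ∅→∅
  live b3: {z}→{s}
  live b4: {s}→{s}
  live b5: ∅→∅
  live b6: {s}→{s}

Conflict graph:
  f: {s,z}
  j: ∅
  m: {z}
  q: {s}
  s: {f,q,z}
  z: {f,m,s}

Chromatic number:
  lower bound: {f,s,z} mutually conflict ⇒ χ ≥ 3
  assign f→r2 j→r0 m→r0 q→r1 s→r0 z→r1 — no edge inside a register ⇒ χ ≤ 3
  χ = 3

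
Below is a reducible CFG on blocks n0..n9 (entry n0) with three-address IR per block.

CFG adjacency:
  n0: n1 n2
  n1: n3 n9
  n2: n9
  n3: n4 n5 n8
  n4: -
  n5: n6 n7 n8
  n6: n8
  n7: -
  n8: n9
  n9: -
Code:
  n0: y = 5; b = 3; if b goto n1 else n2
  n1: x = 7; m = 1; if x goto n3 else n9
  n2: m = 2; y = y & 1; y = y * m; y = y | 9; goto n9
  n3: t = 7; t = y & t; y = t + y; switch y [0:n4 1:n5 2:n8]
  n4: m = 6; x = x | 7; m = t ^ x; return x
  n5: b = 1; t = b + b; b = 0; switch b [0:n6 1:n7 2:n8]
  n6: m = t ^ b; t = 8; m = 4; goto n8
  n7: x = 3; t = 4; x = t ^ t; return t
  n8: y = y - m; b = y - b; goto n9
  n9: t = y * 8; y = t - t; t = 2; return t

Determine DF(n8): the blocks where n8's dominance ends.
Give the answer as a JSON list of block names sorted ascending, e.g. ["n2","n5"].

idom tree: n1←n0 n2←n0 n3←n1 n4←n3 n5←n3 n6←n5 n7←n5 n8←n3 n9←n0
Dom at joins:
  n8: preds {n3,n5,n6}: {n0,n1,n3} ∩ {n0,n1,n3,n5} ∩ {n0,n1,n3,n5,n6} = {n0,n1,n3}; idom=n3
  n9: preds {n1,n2,n8}: {n0,n1} ∩ {n0,n2} ∩ {n0,n1,n3,n8} = {n0}; idom=n0

DF walk-up:
  n8←n3: walk · to n3
  n8←n5: walk n5 to n3
  n8←n6: walk n6→n5 to n3
  n9←n1: walk n1 to n0
  n9←n2: walk n2 to n0
  n9←n8: walk n8→n3→n1 to n0
  DF(n0)=∅
  DF(n1)={n9}
  DF(n2)={n9}
  DF(n3)={n9}
  DF(n4)=∅
  DF(n5)={n8}
  DF(n6)={n8}
  DF(n7)=∅
  DF(n8)={n9}
  DF(n9)=∅

DF(n8) = ["n9"]

Answer: ["n9"]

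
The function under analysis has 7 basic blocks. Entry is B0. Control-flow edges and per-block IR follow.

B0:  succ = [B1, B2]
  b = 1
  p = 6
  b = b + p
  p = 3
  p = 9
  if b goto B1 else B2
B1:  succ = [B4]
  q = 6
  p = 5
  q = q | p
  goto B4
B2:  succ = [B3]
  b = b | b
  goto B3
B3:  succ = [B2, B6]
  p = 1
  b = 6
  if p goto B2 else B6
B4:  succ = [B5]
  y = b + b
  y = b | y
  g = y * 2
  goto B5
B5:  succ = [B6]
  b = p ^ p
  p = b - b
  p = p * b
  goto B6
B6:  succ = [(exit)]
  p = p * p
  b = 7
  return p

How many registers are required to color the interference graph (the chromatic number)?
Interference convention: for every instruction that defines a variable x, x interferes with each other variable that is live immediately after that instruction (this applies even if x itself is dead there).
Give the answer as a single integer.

Answer: 3

Derivation:
def/use:
  B0: def={b,p} ue=∅
  B1: def={p,q} ue=∅
  B2: def={b} ue={b}
  B3: def={b,p} ue=∅
  B4: def={g,y} ue={b}
  B5: def={b,p} ue={p}
  B6: def={b,p} ue={p}

Live sets:
  B0: in=∅ out={b}
  B1: in={b} out={b,p}
  B2: in={b} out=∅
  B3: in=∅ out={b,p}
  B4: in={b,p} out={p}
  B5: in={p} out={p}
  B6: in={p} out=∅

Conflict graph:
  b — {p,q,y}
  g — {p}
  p — {b,g,q,y}
  q — {b,p}
  y — {b,p}

Colouring:
  {b,p,q} pairwise interfere (3-clique) ⇒ χ ≥ 3
  3-colouring: r0={p}  r1={b,g}  r2={q,y}
  χ = 3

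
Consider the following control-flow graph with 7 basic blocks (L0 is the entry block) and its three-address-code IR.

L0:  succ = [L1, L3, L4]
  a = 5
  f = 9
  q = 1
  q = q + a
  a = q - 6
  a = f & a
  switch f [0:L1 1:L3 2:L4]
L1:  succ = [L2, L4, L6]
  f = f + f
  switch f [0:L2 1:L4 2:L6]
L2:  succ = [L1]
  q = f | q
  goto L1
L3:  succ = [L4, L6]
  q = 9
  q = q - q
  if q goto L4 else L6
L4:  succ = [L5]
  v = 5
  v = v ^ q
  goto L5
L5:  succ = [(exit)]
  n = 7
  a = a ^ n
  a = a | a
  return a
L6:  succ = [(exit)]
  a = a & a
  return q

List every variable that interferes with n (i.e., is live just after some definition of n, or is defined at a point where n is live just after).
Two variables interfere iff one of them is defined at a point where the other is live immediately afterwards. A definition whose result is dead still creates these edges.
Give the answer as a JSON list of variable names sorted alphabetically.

Answer: ["a"]

Analysis:
Per-block:
  L0 def {a,f,q} use ∅
  L1 def {f} use {f}
  L2 def {q} use {f,q}
  L3 def {q} use ∅
  L4 def {v} use {q}
  L5 def {a,n} use {a}
  L6 def {a} use {a,q}

Live sets:
  live L0: ∅→{a,f,q}
  live L1: {a,f,q}→{a,f,q}
  live L2: {a,f,q}→{a,f,q}
  live L3: {a}→{a,q}
  live L4: {a,q}→{a}
  live L5: {a}→∅
  live L6: {a,q}→∅

Interfere edges:
  a↔{f,n,q,v}
  f↔{a,q}
  n↔{a}
  q↔{a,f,v}
  v↔{a,q}

N(n) = ["a"]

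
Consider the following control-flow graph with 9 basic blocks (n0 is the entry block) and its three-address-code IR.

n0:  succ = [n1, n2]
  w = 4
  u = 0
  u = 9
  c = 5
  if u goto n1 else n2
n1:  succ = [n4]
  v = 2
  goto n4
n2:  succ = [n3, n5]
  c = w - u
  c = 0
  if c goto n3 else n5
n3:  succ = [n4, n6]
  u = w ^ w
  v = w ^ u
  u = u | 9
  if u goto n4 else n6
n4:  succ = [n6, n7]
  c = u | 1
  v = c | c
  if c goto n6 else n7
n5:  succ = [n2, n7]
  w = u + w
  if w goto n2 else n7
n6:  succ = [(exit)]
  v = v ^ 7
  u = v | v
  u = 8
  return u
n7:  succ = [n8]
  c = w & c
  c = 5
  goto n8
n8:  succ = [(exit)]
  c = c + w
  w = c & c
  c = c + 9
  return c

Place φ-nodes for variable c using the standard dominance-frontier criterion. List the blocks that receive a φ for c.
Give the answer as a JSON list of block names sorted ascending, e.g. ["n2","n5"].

idom tree: n1←n0 n2←n0 n3←n2 n4←n0 n5←n2 n6←n0 n7←n0 n8←n7
Dom∩ at merges:
  n2: preds {n0,n5}: {n0} ∩ {n0,n2,n5} = {n0}; idom=n0
  n4: preds {n1,n3}: {n0,n1} ∩ {n0,n2,n3} = {n0}; idom=n0
  n6: preds {n3,n4}: {n0,n2,n3} ∩ {n0,n4} = {n0}; idom=n0
  n7: preds {n4,n5}: {n0,n4} ∩ {n0,n2,n5} = {n0}; idom=n0

DF walk-up:
  n2←n0: walk · to n0
  n2←n5: walk n5→n2 to n0
  n4←n1: walk n1 to n0
  n4←n3: walk n3→n2 to n0
  n6←n3: walk n3→n2 to n0
  n6←n4: walk n4 to n0
  n7←n4: walk n4 to n0
  n7←n5: walk n5→n2 to n0
  DF(n0)=∅
  DF(n1)={n4}
  DF(n2)={n2,n4,n6,n7}
  DF(n3)={n4,n6}
  DF(n4)={n6,n7}
  DF(n5)={n2,n7}
  DF(n6)=∅
  DF(n7)=∅
  DF(n8)=∅

φ for c: defs {n0,n2,n4,n7,n8}
  DF⁺ = {n2,n4,n6,n7}

Answer: ["n2", "n4", "n6", "n7"]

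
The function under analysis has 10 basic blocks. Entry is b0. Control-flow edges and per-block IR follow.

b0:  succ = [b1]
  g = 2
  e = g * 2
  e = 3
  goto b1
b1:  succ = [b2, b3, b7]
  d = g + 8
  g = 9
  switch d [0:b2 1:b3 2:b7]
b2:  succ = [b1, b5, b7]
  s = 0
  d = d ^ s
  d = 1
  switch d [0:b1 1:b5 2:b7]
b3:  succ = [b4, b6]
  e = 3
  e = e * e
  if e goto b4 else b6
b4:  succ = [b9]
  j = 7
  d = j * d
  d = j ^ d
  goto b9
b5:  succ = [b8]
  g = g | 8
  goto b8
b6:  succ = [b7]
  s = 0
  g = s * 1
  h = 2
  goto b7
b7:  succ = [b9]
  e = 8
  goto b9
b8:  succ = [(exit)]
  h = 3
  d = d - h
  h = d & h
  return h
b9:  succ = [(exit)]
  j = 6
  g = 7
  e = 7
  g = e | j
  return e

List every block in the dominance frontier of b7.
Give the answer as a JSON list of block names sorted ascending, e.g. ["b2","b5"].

Answer: ["b9"]

Derivation:
idom tree: b1←b0 b2←b1 b3←b1 b4←b3 b5←b2 b6←b3 b7←b1 b8←b5 b9←b1
Dom at joins:
  b1: preds {b0,b2}: {b0} ∩ {b0,b1,b2} = {b0}; idom=b0
  b7: preds {b1,b2,b6}: {b0,b1} ∩ {b0,b1,b2} ∩ {b0,b1,b3,b6} = {b0,b1}; idom=b1
  b9: preds {b4,b7}: {b0,b1,b3,b4} ∩ {b0,b1,b7} = {b0,b1}; idom=b1

Frontier:
  b1←b0: walk · to b0
  b1←b2: walk b2→b1 to b0
  b7←b1: walk · to b1
  b7←b2: walk b2 to b1
  b7←b6: walk b6→b3 to b1
  b9←b4: walk b4→b3 to b1
  b9←b7: walk b7 to b1
  b0 → ∅
  b1 → {b1}
  b2 → {b1,b7}
  b3 → {b7,b9}
  b4 → {b9}
  b5 → ∅
  b6 → {b7}
  b7 → {b9}
  b8 → ∅
  b9 → ∅

DF(b7) = ["b9"]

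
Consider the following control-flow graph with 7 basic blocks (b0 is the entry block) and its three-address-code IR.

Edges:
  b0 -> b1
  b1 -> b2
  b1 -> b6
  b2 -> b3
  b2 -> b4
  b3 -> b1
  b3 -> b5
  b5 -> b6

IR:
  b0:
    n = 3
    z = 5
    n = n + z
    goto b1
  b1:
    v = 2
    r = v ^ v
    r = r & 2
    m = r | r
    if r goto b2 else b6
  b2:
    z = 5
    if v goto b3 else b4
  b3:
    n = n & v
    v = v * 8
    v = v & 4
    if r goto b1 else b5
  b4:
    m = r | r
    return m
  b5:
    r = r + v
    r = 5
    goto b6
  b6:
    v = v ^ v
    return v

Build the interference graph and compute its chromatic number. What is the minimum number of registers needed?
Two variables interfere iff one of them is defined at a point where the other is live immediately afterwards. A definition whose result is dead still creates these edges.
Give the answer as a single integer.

Answer: 4

Working:
Per-block:
  b0 def {n,z} use ∅
  b1 def {m,r,v} use ∅
  b2 def {z} use {v}
  b3 def {n,v} use {n,r,v}
  b4 def {m} use {r}
  b5 def {r} use {r,v}
  b6 def {v} use {v}

Backward fixpoint:
  live b0: ∅→{n}
  live b1: {n}→{n,r,v}
  live b2: {n,r,v}→{n,r,v}
  live b3: {n,r,v}→{n,r,v}
  live b4: {r}→∅
  live b5: {r,v}→{v}
  live b6: {v}→∅

Interfere edges:
  m↔{n,r,v}
  n↔{m,r,v,z}
  r↔{m,n,v,z}
  v↔{m,n,r,z}
  z↔{n,r,v}

Registers:
  {m,n,r,v} pairwise interfere (4-clique) ⇒ χ ≥ 4
  4-colouring: R0={n}  R1={r}  R2={v}  R3={m,z}
  χ = 4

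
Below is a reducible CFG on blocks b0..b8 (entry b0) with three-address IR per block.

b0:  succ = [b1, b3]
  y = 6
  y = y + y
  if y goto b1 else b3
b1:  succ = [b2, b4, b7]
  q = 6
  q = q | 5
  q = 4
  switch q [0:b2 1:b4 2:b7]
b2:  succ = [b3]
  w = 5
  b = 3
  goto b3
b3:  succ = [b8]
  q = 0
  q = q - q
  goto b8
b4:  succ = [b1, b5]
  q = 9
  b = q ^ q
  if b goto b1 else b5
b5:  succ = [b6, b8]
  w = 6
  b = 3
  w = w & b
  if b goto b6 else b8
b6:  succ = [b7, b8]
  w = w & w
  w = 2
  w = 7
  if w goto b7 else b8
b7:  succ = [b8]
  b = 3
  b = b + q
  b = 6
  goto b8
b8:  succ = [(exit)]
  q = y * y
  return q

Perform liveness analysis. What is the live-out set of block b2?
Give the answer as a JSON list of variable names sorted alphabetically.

def/use:
  b0: def={y} ue=∅
  b1: def={q} ue=∅
  b2: def={b,w} ue=∅
  b3: def={q} ue=∅
  b4: def={b,q} ue=∅
  b5: def={b,w} ue=∅
  b6: def={w} ue={w}
  b7: def={b} ue={q}
  b8: def={q} ue={y}

Backward fixpoint:
  live b0: ∅→{y}
  live b1: {y}→{q,y}
  live b2: {y}→{y}
  live b3: {y}→{y}
  live b4: {y}→{q,y}
  live b5: {q,y}→{q,w,y}
  live b6: {q,w,y}→{q,y}
  live b7: {q,y}→{y}
  live b8: {y}→∅

live-out(b2) = ["y"]

Answer: ["y"]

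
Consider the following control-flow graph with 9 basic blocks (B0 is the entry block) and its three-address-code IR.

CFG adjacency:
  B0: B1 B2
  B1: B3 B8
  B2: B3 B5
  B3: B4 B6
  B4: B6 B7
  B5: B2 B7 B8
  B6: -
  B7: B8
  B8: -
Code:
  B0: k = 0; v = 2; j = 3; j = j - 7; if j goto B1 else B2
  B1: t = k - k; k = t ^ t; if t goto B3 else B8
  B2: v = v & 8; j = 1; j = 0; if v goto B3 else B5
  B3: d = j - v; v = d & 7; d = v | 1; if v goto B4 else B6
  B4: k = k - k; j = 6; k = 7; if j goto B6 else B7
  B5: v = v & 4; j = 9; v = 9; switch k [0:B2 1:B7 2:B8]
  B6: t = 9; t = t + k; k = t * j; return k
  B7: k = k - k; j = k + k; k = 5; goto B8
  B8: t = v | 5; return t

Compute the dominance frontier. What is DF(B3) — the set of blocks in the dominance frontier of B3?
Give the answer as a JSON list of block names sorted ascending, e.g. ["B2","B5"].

idom tree: B1←B0 B2←B0 B3←B0 B4←B3 B5←B2 B6←B3 B7←B0 B8←B0
Join-block Dom:
  B2: preds {B0,B5}: {B0} ∩ {B0,B2,B5} = {B0}; idom=B0
  B3: preds {B1,B2}: {B0,B1} ∩ {B0,B2} = {B0}; idom=B0
  B6: preds {B3,B4}: {B0,B3} ∩ {B0,B3,B4} = {B0,B3}; idom=B3
  B7: preds {B4,B5}: {B0,B3,B4} ∩ {B0,B2,B5} = {B0}; idom=B0
  B8: preds {B1,B5,B7}: {B0,B1} ∩ {B0,B2,B5} ∩ {B0,B7} = {B0}; idom=B0

DF derivation:
  join B2 pred B0: · stop@B0
  join B2 pred B5: B5→B2 stop@B0
  join B3 pred B1: B1 stop@B0
  join B3 pred B2: B2 stop@B0
  join B6 pred B3: · stop@B3
  join B6 pred B4: B4 stop@B3
  join B7 pred B4: B4→B3 stop@B0
  join B7 pred B5: B5→B2 stop@B0
  join B8 pred B1: B1 stop@B0
  join B8 pred B5: B5→B2 stop@B0
  join B8 pred B7: B7 stop@B0
  B0 → ∅
  B1 → {B3,B8}
  B2 → {B2,B3,B7,B8}
  B3 → {B7}
  B4 → {B6,B7}
  B5 → {B2,B7,B8}
  B6 → ∅
  B7 → {B8}
  B8 → ∅

DF(B3) = ["B7"]

Answer: ["B7"]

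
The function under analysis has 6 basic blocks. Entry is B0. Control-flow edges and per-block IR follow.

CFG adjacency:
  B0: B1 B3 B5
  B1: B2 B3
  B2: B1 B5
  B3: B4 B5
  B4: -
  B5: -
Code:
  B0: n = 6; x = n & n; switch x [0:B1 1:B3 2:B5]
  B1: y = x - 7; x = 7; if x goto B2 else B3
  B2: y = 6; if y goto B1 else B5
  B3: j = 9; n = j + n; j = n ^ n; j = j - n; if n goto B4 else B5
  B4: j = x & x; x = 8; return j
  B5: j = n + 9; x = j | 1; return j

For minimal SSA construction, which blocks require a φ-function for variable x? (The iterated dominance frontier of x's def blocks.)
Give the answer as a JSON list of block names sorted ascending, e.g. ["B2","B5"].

idom tree: B1←B0 B2←B1 B3←B0 B4←B3 B5←B0
Dom∩ at merges:
  B1: preds {B0,B2}: {B0} ∩ {B0,B1,B2} = {B0}; idom=B0
  B3: preds {B0,B1}: {B0} ∩ {B0,B1} = {B0}; idom=B0
  B5: preds {B0,B2,B3}: {B0} ∩ {B0,B1,B2} ∩ {B0,B3} = {B0}; idom=B0

DF walk-up:
  join B1 pred B0: · stop@B0
  join B1 pred B2: B2→B1 stop@B0
  join B3 pred B0: · stop@B0
  join B3 pred B1: B1 stop@B0
  join B5 pred B0: · stop@B0
  join B5 pred B2: B2→B1 stop@B0
  join B5 pred B3: B3 stop@B0
  B0: DF=∅
  B1: DF={B1,B3,B5}
  B2: DF={B1,B5}
  B3: DF={B5}
  B4: DF=∅
  B5: DF=∅

φ for x: defs {B0,B1,B4,B5}
  DF⁺ = {B1,B3,B5}

Answer: ["B1", "B3", "B5"]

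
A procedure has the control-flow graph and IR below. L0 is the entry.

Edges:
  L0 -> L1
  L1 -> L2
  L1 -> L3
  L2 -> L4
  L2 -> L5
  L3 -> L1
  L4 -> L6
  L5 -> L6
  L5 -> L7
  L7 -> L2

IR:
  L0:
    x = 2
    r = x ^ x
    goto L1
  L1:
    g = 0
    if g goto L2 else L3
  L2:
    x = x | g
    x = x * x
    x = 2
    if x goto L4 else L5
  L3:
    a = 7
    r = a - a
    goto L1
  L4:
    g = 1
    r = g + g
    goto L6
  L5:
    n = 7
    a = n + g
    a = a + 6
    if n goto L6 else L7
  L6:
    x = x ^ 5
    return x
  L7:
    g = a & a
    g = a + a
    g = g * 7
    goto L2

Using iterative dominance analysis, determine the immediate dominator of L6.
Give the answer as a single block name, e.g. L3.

Answer: L2

Analysis:
idom tree: L1←L0 L2←L1 L3←L1 L4←L2 L5←L2 L6←L2 L7←L5
Join-block Dom:
  L1: preds {L0,L3}: {L0} ∩ {L0,L1,L3} = {L0}; idom=L0
  L2: preds {L1,L7}: {L0,L1} ∩ {L0,L1,L2,L5,L7} = {L0,L1}; idom=L1
  L6: preds {L4,L5}: {L0,L1,L2,L4} ∩ {L0,L1,L2,L5} = {L0,L1,L2}; idom=L2

idom(L6) = L2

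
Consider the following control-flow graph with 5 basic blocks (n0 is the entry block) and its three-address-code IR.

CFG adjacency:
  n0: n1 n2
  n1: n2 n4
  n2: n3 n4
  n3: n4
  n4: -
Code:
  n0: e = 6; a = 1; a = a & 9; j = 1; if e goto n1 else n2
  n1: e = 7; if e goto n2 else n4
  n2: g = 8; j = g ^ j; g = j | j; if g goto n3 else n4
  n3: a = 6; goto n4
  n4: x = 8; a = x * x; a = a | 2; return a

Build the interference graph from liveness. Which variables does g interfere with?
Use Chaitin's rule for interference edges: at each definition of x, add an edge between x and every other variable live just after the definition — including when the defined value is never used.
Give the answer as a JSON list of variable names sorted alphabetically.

Answer: ["j"]

Working:
def/use:
  n0 def {a,e,j} use ∅
  n1 def {e} use ∅
  n2 def {g,j} use {j}
  n3 def {a} use ∅
  n4 def {a,x} use ∅

Backward fixpoint:
  live n0: ∅→{j}
  live n1: {j}→{j}
  live n2: {j}→∅
  live n3: ∅→∅
  live n4: ∅→∅

Interference:
  a↔{e}
  e↔{a,j}
  g↔{j}
  j↔{e,g}
  x↔∅

N(g) = ["j"]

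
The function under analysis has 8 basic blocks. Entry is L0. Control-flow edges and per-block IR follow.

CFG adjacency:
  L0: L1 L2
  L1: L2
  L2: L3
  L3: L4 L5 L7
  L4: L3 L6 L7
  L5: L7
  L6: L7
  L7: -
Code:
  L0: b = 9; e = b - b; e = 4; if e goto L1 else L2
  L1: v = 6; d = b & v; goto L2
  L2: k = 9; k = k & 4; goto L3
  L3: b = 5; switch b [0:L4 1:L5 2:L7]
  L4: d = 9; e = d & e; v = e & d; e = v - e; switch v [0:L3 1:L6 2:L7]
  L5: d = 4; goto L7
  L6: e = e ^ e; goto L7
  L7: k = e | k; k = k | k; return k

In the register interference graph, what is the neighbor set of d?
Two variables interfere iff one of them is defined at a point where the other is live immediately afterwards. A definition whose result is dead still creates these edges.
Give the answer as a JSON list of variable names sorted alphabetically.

Answer: ["e", "k"]

Working:
def/use:
  L0: {b,e} / ∅
  L1: {d,v} / {b}
  L2: {k} / ∅
  L3: {b} / ∅
  L4: {d,e,v} / {e}
  L5: {d} / ∅
  L6: {e} / {e}
  L7: {k} / {e,k}

Backward fixpoint:
  L0 li=∅ lo={b,e}
  L1 li={b,e} lo={e}
  L2 li={e} lo={e,k}
  L3 li={e,k} lo={e,k}
  L4 li={e,k} lo={e,k}
  L5 li={e,k} lo={e,k}
  L6 li={e,k} lo={e,k}
  L7 li={e,k} lo=∅

Interfere edges:
  b↔{e,k,v}
  d↔{e,k}
  e↔{b,d,k,v}
  k↔{b,d,e,v}
  v↔{b,e,k}

N(d) = ["e", "k"]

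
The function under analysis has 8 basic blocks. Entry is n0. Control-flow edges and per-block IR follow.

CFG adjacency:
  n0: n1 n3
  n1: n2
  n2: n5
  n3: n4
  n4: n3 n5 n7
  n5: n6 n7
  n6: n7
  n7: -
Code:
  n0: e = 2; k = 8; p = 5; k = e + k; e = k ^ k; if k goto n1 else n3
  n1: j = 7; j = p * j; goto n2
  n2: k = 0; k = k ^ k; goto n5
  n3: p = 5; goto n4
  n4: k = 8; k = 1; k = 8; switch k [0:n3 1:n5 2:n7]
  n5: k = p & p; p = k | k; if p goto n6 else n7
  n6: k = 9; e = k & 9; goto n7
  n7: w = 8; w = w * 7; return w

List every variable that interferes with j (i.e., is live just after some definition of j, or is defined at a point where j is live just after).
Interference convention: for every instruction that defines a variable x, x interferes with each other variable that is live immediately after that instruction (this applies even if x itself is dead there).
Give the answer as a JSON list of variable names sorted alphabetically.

Answer: ["p"]

Derivation:
Block summaries:
  n0: {e,k,p} / ∅
  n1: {j} / {p}
  n2: {k} / ∅
  n3: {p} / ∅
  n4: {k} / ∅
  n5: {k,p} / {p}
  n6: {e,k} / ∅
  n7: {w} / ∅

Liveness:
  n0: in=∅ out={p}
  n1: in={p} out={p}
  n2: in={p} out={p}
  n3: in=∅ out={p}
  n4: in={p} out={p}
  n5: in={p} out=∅
  n6: in=∅ out=∅
  n7: in=∅ out=∅

Interference:
  e↔{k,p}
  j↔{p}
  k↔{e,p}
  p↔{e,j,k}
  w↔∅

N(j) = ["p"]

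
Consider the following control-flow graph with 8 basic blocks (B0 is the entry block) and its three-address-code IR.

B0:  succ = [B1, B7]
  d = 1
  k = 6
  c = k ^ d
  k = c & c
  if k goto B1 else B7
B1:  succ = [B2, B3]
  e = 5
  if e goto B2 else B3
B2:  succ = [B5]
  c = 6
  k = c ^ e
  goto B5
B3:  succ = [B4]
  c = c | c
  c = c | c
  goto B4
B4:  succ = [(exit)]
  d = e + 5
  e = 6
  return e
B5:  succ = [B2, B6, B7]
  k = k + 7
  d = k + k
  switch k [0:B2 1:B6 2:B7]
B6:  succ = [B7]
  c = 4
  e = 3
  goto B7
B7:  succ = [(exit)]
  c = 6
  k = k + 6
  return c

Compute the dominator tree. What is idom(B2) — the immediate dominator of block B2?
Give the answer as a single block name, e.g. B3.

idom tree: B1←B0 B2←B1 B3←B1 B4←B3 B5←B2 B6←B5 B7←B0
Dom∩ at merges:
  B2: preds {B1,B5}: {B0,B1} ∩ {B0,B1,B2,B5} = {B0,B1}; idom=B1
  B7: preds {B0,B5,B6}: {B0} ∩ {B0,B1,B2,B5} ∩ {B0,B1,B2,B5,B6} = {B0}; idom=B0

idom(B2) = B1

Answer: B1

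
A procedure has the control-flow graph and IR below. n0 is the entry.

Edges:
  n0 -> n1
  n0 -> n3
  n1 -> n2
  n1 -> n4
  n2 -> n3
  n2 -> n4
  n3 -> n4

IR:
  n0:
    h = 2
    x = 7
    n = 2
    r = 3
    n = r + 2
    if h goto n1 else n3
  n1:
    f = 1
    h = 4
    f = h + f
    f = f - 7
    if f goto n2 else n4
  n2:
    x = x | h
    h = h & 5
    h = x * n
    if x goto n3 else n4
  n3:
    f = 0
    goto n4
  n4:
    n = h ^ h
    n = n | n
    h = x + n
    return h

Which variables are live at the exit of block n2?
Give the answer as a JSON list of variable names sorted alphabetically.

Per-block:
  n0: def={h,n,r,x} ue=∅
  n1: def={f,h} ue=∅
  n2: def={h,x} ue={h,n,x}
  n3: def={f} ue=∅
  n4: def={h,n} ue={h,x}

Live sets:
  live n0: ∅→{h,n,x}
  live n1: {n,x}→{h,n,x}
  live n2: {h,n,x}→{h,x}
  live n3: {h,x}→{h,x}
  live n4: {h,x}→∅

live-out(n2) = ["h", "x"]

Answer: ["h", "x"]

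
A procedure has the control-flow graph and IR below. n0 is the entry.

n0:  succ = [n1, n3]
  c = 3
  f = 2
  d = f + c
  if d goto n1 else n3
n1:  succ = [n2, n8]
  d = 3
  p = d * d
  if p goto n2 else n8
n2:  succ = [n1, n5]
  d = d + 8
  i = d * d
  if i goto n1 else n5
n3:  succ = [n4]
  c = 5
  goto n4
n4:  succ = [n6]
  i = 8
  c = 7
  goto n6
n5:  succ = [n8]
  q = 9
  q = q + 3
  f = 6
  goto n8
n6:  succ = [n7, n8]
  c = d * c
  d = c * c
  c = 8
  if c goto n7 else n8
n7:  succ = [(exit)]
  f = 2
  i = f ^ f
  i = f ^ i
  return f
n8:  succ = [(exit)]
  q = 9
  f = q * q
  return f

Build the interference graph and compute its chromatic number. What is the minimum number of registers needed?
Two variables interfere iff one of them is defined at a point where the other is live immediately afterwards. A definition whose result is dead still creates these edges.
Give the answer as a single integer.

def/use:
  n0: def={c,d,f} ue=∅
  n1: def={d,p} ue=∅
  n2: def={d,i} ue={d}
  n3: def={c} ue=∅
  n4: def={c,i} ue=∅
  n5: def={f,q} ue=∅
  n6: def={c,d} ue={c,d}
  n7: def={f,i} ue=∅
  n8: def={f,q} ue=∅

Live sets:
  n0: in=∅ out={d}
  n1: in=∅ out={d}
  n2: in={d} out=∅
  n3: in={d} out={d}
  n4: in={d} out={c,d}
  n5: in=∅ out=∅
  n6: in={c,d} out=∅
  n7: in=∅ out=∅
  n8: in=∅ out=∅

Interfere edges:
  c↔{d,f}
  d↔{c,i,p}
  f↔{c,i}
  i↔{d,f}
  p↔{d}
  q↔∅

Registers:
  {c,d} pairwise interfere (2-clique) ⇒ χ ≥ 2
  2-colouring: r0={d,f,q}  r1={c,i,p}
  χ = 2

Answer: 2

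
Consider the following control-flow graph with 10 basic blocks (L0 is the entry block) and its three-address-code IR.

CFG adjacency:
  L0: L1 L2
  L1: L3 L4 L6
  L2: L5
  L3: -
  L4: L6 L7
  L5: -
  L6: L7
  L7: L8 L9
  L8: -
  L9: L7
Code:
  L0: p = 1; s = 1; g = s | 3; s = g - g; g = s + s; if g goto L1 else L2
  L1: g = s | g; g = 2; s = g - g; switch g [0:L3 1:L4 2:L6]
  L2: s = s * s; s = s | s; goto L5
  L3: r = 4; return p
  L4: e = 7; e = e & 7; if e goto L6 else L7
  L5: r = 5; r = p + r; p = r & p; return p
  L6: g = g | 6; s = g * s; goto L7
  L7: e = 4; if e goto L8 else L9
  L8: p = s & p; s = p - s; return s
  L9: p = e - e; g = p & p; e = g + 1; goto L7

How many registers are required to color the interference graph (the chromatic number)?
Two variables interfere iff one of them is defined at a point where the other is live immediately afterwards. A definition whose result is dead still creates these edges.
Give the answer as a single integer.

Per-block:
  L0: {g,p,s} / ∅
  L1: {g,s} / {g,s}
  L2: {s} / {s}
  L3: {r} / {p}
  L4: {e} / ∅
  L5: {p,r} / {p}
  L6: {g,s} / {g,s}
  L7: {e} / ∅
  L8: {p,s} / {p,s}
  L9: {e,g,p} / {e}

Live sets:
  L0 li=∅ lo={g,p,s}
  L1 li={g,p,s} lo={g,p,s}
  L2 li={p,s} lo={p}
  L3 li={p} lo=∅
  L4 li={g,p,s} lo={g,p,s}
  L5 li={p} lo=∅
  L6 li={g,p,s} lo={p,s}
  L7 li={p,s} lo={e,p,s}
  L8 li={p,s} lo=∅
  L9 li={e,s} lo={p,s}

Interference:
  e↔{g,p,s}
  g↔{e,p,s}
  p↔{e,g,r,s}
  r↔{p}
  s↔{e,g,p}

Chromatic number:
  clique {e,g,p,s} ⇒ need ≥ 4
  4-colouring: c0={p}  c1={e,r}  c2={g}  c3={s}
  χ = 4

Answer: 4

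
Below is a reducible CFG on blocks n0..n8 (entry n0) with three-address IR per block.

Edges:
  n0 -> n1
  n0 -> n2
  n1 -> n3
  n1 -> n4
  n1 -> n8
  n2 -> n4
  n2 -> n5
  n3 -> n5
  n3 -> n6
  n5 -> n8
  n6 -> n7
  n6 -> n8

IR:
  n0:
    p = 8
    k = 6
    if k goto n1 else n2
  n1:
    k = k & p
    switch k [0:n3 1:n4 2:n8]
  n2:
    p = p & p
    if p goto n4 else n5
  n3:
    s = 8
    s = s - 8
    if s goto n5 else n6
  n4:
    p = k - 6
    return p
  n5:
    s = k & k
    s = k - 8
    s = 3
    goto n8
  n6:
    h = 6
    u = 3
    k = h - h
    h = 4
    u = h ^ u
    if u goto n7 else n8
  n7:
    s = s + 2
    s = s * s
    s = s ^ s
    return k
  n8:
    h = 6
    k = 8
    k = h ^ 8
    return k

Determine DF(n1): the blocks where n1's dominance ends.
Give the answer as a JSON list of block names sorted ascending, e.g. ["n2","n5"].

idom tree: n1←n0 n2←n0 n3←n1 n4←n0 n5←n0 n6←n3 n7←n6 n8←n0
Dom at joins:
  n4: preds {n1,n2}: {n0,n1} ∩ {n0,n2} = {n0}; idom=n0
  n5: preds {n2,n3}: {n0,n2} ∩ {n0,n1,n3} = {n0}; idom=n0
  n8: preds {n1,n5,n6}: {n0,n1} ∩ {n0,n5} ∩ {n0,n1,n3,n6} = {n0}; idom=n0

DF derivation:
  n4←n1: walk n1 to n0
  n4←n2: walk n2 to n0
  n5←n2: walk n2 to n0
  n5←n3: walk n3→n1 to n0
  n8←n1: walk n1 to n0
  n8←n5: walk n5 to n0
  n8←n6: walk n6→n3→n1 to n0
  DF(n0)=∅
  DF(n1)={n4,n5,n8}
  DF(n2)={n4,n5}
  DF(n3)={n5,n8}
  DF(n4)=∅
  DF(n5)={n8}
  DF(n6)={n8}
  DF(n7)=∅
  DF(n8)=∅

DF(n1) = ["n4", "n5", "n8"]

Answer: ["n4", "n5", "n8"]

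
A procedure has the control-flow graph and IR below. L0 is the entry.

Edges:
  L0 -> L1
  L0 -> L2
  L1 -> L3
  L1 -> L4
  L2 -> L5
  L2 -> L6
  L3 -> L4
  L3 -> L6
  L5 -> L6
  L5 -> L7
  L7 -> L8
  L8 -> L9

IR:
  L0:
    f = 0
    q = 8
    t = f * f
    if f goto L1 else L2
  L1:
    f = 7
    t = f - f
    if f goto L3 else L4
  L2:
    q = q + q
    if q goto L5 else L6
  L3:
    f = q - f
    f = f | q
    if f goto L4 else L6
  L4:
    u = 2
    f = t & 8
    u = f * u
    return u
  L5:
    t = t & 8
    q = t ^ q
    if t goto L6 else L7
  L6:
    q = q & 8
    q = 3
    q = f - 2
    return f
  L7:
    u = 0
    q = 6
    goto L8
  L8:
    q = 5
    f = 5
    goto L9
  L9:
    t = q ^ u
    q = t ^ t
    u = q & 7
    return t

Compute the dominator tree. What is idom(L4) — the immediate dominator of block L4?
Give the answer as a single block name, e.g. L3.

Answer: L1

Working:
idom tree: L1←L0 L2←L0 L3←L1 L4←L1 L5←L2 L6←L0 L7←L5 L8←L7 L9←L8
Dom∩ at merges:
  L4: preds {L1,L3}: {L0,L1} ∩ {L0,L1,L3} = {L0,L1}; idom=L1
  L6: preds {L2,L3,L5}: {L0,L2} ∩ {L0,L1,L3} ∩ {L0,L2,L5} = {L0}; idom=L0

idom(L4) = L1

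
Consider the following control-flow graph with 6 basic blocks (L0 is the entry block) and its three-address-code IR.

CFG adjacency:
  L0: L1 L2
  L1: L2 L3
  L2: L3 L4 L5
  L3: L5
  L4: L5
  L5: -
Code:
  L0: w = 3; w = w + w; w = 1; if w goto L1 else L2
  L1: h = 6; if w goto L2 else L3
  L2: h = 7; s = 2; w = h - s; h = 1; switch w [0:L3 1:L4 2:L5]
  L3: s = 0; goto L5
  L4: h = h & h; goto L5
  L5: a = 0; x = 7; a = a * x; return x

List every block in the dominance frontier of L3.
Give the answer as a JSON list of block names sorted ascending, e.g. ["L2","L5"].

idom tree: L1←L0 L2←L0 L3←L0 L4←L2 L5←L0
Dom at joins:
  L2: preds {L0,L1}: {L0} ∩ {L0,L1} = {L0}; idom=L0
  L3: preds {L1,L2}: {L0,L1} ∩ {L0,L2} = {L0}; idom=L0
  L5: preds {L2,L3,L4}: {L0,L2} ∩ {L0,L3} ∩ {L0,L2,L4} = {L0}; idom=L0

DF walk-up:
  L2←L0: walk · to L0
  L2←L1: walk L1 to L0
  L3←L1: walk L1 to L0
  L3←L2: walk L2 to L0
  L5←L2: walk L2 to L0
  L5←L3: walk L3 to L0
  L5←L4: walk L4→L2 to L0
  L0 → ∅
  L1 → {L2,L3}
  L2 → {L3,L5}
  L3 → {L5}
  L4 → {L5}
  L5 → ∅

DF(L3) = ["L5"]

Answer: ["L5"]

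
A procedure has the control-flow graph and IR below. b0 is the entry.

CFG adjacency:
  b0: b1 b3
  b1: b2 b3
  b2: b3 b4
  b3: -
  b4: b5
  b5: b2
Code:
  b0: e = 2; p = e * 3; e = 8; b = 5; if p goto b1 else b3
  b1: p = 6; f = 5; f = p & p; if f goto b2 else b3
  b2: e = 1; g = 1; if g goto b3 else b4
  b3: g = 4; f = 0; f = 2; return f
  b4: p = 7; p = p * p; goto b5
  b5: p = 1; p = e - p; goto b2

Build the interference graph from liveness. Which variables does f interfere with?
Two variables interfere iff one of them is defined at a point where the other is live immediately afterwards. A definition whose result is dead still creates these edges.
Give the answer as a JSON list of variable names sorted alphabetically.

Answer: ["p"]

Working:
Per-block:
  b0: def={b,e,p} ue=∅
  b1: def={f,p} ue=∅
  b2: def={e,g} ue=∅
  b3: def={f,g} ue=∅
  b4: def={p} ue=∅
  b5: def={p} ue={e}

Liveness:
  b0 li=∅ lo=∅
  b1 li=∅ lo=∅
  b2 li=∅ lo={e}
  b3 li=∅ lo=∅
  b4 li={e} lo={e}
  b5 li={e} lo=∅

Interfere edges:
  b: {p}
  e: {g,p}
  f: {p}
  g: {e}
  p: {b,e,f}

N(f) = ["p"]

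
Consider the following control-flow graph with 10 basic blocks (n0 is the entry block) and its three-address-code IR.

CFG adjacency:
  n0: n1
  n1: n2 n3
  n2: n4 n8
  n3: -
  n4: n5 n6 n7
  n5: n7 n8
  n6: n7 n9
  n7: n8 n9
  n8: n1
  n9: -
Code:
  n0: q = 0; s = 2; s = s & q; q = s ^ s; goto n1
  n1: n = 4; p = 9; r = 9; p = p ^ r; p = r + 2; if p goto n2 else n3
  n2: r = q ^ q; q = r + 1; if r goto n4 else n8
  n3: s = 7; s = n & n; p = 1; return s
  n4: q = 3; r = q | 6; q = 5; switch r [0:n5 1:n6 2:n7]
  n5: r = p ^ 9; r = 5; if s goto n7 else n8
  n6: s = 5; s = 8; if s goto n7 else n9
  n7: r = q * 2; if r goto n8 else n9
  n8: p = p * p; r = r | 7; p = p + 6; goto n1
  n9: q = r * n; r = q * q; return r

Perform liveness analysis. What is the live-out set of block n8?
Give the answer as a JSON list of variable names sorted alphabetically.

Answer: ["q", "s"]

Working:
Per-block:
  n0: def={q,s} ue=∅
  n1: def={n,p,r} ue=∅
  n2: def={q,r} ue={q}
  n3: def={p,s} ue={n}
  n4: def={q,r} ue=∅
  n5: def={r} ue={p,s}
  n6: def={s} ue=∅
  n7: def={r} ue={q}
  n8: def={p,r} ue={p,r}
  n9: def={q,r} ue={n,r}

Live sets:
  n0 li=∅ lo={q,s}
  n1 li={q,s} lo={n,p,q,s}
  n2 li={n,p,q,s} lo={n,p,q,r,s}
  n3 li={n} lo=∅
  n4 li={n,p,s} lo={n,p,q,r,s}
  n5 li={n,p,q,s} lo={n,p,q,r,s}
  n6 li={n,p,q,r} lo={n,p,q,r,s}
  n7 li={n,p,q,s} lo={n,p,q,r,s}
  n8 li={p,q,r,s} lo={q,s}
  n9 li={n,r} lo=∅

live-out(n8) = ["q", "s"]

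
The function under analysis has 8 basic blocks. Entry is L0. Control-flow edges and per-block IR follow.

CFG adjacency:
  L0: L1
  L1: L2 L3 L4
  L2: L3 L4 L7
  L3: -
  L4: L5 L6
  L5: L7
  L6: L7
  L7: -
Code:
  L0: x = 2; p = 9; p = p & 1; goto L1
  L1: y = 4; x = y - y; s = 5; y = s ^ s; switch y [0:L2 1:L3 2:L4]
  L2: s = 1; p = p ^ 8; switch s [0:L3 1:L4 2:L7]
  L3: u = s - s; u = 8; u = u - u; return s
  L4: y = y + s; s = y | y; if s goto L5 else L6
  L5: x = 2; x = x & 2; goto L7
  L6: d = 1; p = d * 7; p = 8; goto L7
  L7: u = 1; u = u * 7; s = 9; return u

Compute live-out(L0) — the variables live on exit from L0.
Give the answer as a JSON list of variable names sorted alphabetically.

def/use:
  L0: def={p,x} ue=∅
  L1: def={s,x,y} ue=∅
  L2: def={p,s} ue={p}
  L3: def={u} ue={s}
  L4: def={s,y} ue={s,y}
  L5: def={x} ue=∅
  L6: def={d,p} ue=∅
  L7: def={s,u} ue=∅

Backward fixpoint:
  L0: in=∅ out={p}
  L1: in={p} out={p,s,y}
  L2: in={p,y} out={s,y}
  L3: in={s} out=∅
  L4: in={s,y} out=∅
  L5: in=∅ out=∅
  L6: in=∅ out=∅
  L7: in=∅ out=∅

live-out(L0) = ["p"]

Answer: ["p"]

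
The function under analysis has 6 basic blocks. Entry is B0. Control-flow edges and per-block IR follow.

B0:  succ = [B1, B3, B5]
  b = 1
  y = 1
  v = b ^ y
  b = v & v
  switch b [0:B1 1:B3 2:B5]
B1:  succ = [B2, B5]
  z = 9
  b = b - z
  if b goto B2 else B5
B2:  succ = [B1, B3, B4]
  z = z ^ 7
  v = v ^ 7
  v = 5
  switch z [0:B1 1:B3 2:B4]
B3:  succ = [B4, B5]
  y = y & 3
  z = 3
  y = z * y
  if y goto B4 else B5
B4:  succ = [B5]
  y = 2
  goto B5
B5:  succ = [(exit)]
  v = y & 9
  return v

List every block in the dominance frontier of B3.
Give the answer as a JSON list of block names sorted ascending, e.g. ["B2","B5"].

idom tree: B1←B0 B2←B1 B3←B0 B4←B0 B5←B0
Dom at joins:
  B1: preds {B0,B2}: {B0} ∩ {B0,B1,B2} = {B0}; idom=B0
  B3: preds {B0,B2}: {B0} ∩ {B0,B1,B2} = {B0}; idom=B0
  B4: preds {B2,B3}: {B0,B1,B2} ∩ {B0,B3} = {B0}; idom=B0
  B5: preds {B0,B1,B3,B4}: {B0} ∩ {B0,B1} ∩ {B0,B3} ∩ {B0,B4} = {B0}; idom=B0

DF walk-up:
  join B1 pred B0: · stop@B0
  join B1 pred B2: B2→B1 stop@B0
  join B3 pred B0: · stop@B0
  join B3 pred B2: B2→B1 stop@B0
  join B4 pred B2: B2→B1 stop@B0
  join B4 pred B3: B3 stop@B0
  join B5 pred B0: · stop@B0
  join B5 pred B1: B1 stop@B0
  join B5 pred B3: B3 stop@B0
  join B5 pred B4: B4 stop@B0
  B0 → ∅
  B1 → {B1,B3,B4,B5}
  B2 → {B1,B3,B4}
  B3 → {B4,B5}
  B4 → {B5}
  B5 → ∅

DF(B3) = ["B4", "B5"]

Answer: ["B4", "B5"]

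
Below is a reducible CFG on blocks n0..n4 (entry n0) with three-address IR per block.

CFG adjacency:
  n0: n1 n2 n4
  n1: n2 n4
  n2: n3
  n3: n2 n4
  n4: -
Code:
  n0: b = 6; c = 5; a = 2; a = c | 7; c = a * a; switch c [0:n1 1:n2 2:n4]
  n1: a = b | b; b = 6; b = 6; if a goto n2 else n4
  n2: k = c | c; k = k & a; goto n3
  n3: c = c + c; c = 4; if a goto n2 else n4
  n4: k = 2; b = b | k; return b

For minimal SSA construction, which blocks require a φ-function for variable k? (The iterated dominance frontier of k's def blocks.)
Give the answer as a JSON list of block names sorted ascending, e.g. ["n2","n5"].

Answer: ["n2", "n4"]

Working:
idom tree: n1←n0 n2←n0 n3←n2 n4←n0
Dom∩ at merges:
  n2: preds {n0,n1,n3}: {n0} ∩ {n0,n1} ∩ {n0,n2,n3} = {n0}; idom=n0
  n4: preds {n0,n1,n3}: {n0} ∩ {n0,n1} ∩ {n0,n2,n3} = {n0}; idom=n0

DF derivation:
  n2←n0: walk · to n0
  n2←n1: walk n1 to n0
  n2←n3: walk n3→n2 to n0
  n4←n0: walk · to n0
  n4←n1: walk n1 to n0
  n4←n3: walk n3→n2 to n0
  n0 → ∅
  n1 → {n2,n4}
  n2 → {n2,n4}
  n3 → {n2,n4}
  n4 → ∅

φ for k: defs {n2,n4}
  DF⁺ = {n2,n4}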